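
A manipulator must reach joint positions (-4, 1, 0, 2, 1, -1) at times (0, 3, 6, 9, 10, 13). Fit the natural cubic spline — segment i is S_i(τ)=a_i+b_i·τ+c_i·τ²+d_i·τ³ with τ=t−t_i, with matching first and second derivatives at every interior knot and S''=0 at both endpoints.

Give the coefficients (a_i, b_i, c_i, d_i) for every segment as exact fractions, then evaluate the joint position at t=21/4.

Δ: Δ0=5/3, Δ1=-1/3, Δ2=2/3, Δ3=-1, Δ4=-2/3
row 1: diag=12, rhs=-12; c'=1/4, d'=-1
row 2: denom=12−3·1/4=45/4; d'=(6−3·-1)/(45/4)=4/5
row 3: denom=8−3·4/15=36/5; d'=(-10−3·4/5)/(36/5)=-31/18
row 4: denom=8−1·5/36=283/36; d'=(2−1·-31/18)/(283/36)=134/283
back: M4=134/283
back: M3=-31/18−5/36·134/283=-506/283
back: M2=4/5−4/15·-506/283=1084/849
back: M1=-1−1/4·1084/849=-1120/849
M: M0=0, M1=-1120/849, M2=1084/849, M3=-506/283, M4=134/283, M5=0
seg 0: a=-4, c=M0/2=0, d=(M1−M0)/(6·3)=-560/7641, b=Δ0−h0·(2M0+M1)/6=1975/849
seg 1: a=1, c=M1/2=-560/849, d=(M2−M1)/(6·3)=1102/7641, b=Δ1−h1·(2M1+M2)/6=295/849
seg 2: a=0, c=M2/2=542/849, d=(M3−M2)/(6·3)=-1301/7641, b=Δ2−h2·(2M2+M3)/6=241/849
seg 3: a=2, c=M3/2=-253/283, d=(M4−M3)/(6·1)=320/849, b=Δ3−h3·(2M3+M4)/6=-410/849
seg 4: a=1, c=M4/2=67/283, d=(M5−M4)/(6·3)=-67/2547, b=Δ4−h4·(2M4+M5)/6=-968/849
t_q=21/4 → seg 1, τ=9/4; S=1+295/849·τ+-560/849·τ²+1102/7641·τ³=773/9056

  seg 0: a=-4 b=1975/849 c=0 d=-560/7641
  seg 1: a=1 b=295/849 c=-560/849 d=1102/7641
  seg 2: a=0 b=241/849 c=542/849 d=-1301/7641
  seg 3: a=2 b=-410/849 c=-253/283 d=320/849
  seg 4: a=1 b=-968/849 c=67/283 d=-67/2547
S(21/4) = 773/9056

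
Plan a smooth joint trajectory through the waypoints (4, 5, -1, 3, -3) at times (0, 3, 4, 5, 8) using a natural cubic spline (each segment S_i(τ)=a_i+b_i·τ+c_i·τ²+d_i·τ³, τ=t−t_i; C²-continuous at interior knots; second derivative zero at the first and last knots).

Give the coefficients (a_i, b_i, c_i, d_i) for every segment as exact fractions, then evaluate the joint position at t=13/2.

Δ: Δ0=1/3, Δ1=-6, Δ2=4, Δ3=-2
row 1: diag=8, rhs=-38; c'=1/8, d'=-19/4
row 2: denom=4−1·1/8=31/8; d'=(60−1·-19/4)/(31/8)=518/31
row 3: denom=8−1·8/31=240/31; d'=(-36−1·518/31)/(240/31)=-817/120
back: M3=-817/120
back: M2=518/31−8/31·-817/120=277/15
back: M1=-19/4−1/8·277/15=-847/120
M: M0=0, M1=-847/120, M2=277/15, M3=-817/120, M4=0
seg 0: a=4, c=M0/2=0, d=(M1−M0)/(6·3)=-847/2160, b=Δ0−h0·(2M0+M1)/6=309/80
seg 1: a=5, c=M1/2=-847/240, d=(M2−M1)/(6·1)=1021/240, b=Δ1−h1·(2M1+M2)/6=-269/40
seg 2: a=-1, c=M2/2=277/30, d=(M3−M2)/(6·1)=-337/80, b=Δ2−h2·(2M2+M3)/6=-49/48
seg 3: a=3, c=M3/2=-817/240, d=(M4−M3)/(6·3)=817/2160, b=Δ3−h3·(2M3+M4)/6=577/120
t_q=13/2 → seg 3, τ=3/2; S=3+577/120·τ+-817/240·τ²+817/2160·τ³=2451/640

  seg 0: a=4 b=309/80 c=0 d=-847/2160
  seg 1: a=5 b=-269/40 c=-847/240 d=1021/240
  seg 2: a=-1 b=-49/48 c=277/30 d=-337/80
  seg 3: a=3 b=577/120 c=-817/240 d=817/2160
S(13/2) = 2451/640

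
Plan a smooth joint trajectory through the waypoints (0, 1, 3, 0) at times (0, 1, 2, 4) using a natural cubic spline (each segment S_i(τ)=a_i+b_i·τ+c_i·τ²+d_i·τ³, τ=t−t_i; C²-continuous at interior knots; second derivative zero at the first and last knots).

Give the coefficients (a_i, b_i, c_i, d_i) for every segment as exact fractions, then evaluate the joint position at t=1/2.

  seg 0: a=0 b=27/46 c=0 d=19/46
  seg 1: a=1 b=42/23 c=57/46 d=-49/46
  seg 2: a=3 b=51/46 c=-45/23 d=15/46
S(1/2) = 127/368

Δ: Δ0=1, Δ1=2, Δ2=-3/2
row 1: diag=4, rhs=6; c'=1/4, d'=3/2
row 2: denom=6−1·1/4=23/4; d'=(-21−1·3/2)/(23/4)=-90/23
back: M2=-90/23
back: M1=3/2−1/4·-90/23=57/23
M: M0=0, M1=57/23, M2=-90/23, M3=0
seg 0: a=0, c=M0/2=0, d=(M1−M0)/(6·1)=19/46, b=Δ0−h0·(2M0+M1)/6=27/46
seg 1: a=1, c=M1/2=57/46, d=(M2−M1)/(6·1)=-49/46, b=Δ1−h1·(2M1+M2)/6=42/23
seg 2: a=3, c=M2/2=-45/23, d=(M3−M2)/(6·2)=15/46, b=Δ2−h2·(2M2+M3)/6=51/46
t_q=1/2 → seg 0, τ=1/2; S=0+27/46·τ+0·τ²+19/46·τ³=127/368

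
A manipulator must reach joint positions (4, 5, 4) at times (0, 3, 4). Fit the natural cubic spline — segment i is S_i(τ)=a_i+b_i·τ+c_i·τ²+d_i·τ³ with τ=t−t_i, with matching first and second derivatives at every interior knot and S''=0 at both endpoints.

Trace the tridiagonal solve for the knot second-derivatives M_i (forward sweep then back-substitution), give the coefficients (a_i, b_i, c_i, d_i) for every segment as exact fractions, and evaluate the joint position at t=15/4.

Δ: Δ0=1/3, Δ1=-1
row 1: diag=8, rhs=-8; c'=1/8, d'=-1
back: M1=-1
M: M0=0, M1=-1, M2=0
seg 0: a=4, c=M0/2=0, d=(M1−M0)/(6·3)=-1/18, b=Δ0−h0·(2M0+M1)/6=5/6
seg 1: a=5, c=M1/2=-1/2, d=(M2−M1)/(6·1)=1/6, b=Δ1−h1·(2M1+M2)/6=-2/3
t_q=15/4 → seg 1, τ=3/4; S=5+-2/3·τ+-1/2·τ²+1/6·τ³=549/128

  seg 0: a=4 b=5/6 c=0 d=-1/18
  seg 1: a=5 b=-2/3 c=-1/2 d=1/6
S(15/4) = 549/128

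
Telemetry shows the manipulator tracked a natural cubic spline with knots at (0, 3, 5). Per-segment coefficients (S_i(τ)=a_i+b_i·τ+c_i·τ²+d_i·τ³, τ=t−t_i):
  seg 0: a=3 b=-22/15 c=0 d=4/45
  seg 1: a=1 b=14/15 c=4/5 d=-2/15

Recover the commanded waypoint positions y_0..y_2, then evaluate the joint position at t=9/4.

y_0=3 y_1=1 y_2=5
S(9/4) = 57/80

y_0 = S_0(0) = a_0 = 3
y_1 = S_1(0) = a_1 = 1
y_2 = S_1(2) = 5
t_q=9/4 is in segment 0 (τ=9/4); S_0(τ)=57/80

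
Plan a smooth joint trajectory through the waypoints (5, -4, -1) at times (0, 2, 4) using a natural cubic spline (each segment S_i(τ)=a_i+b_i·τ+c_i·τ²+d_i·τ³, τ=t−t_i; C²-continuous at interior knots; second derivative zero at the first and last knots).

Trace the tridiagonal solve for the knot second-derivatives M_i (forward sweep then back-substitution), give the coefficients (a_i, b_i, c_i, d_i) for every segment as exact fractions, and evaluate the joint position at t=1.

  seg 0: a=5 b=-6 c=0 d=3/8
  seg 1: a=-4 b=-3/2 c=9/4 d=-3/8
S(1) = -5/8

Δ: Δ0=-9/2, Δ1=3/2
row 1: diag=8, rhs=36; c'=1/4, d'=9/2
back: M1=9/2
M: M0=0, M1=9/2, M2=0
seg 0: a=5, c=M0/2=0, d=(M1−M0)/(6·2)=3/8, b=Δ0−h0·(2M0+M1)/6=-6
seg 1: a=-4, c=M1/2=9/4, d=(M2−M1)/(6·2)=-3/8, b=Δ1−h1·(2M1+M2)/6=-3/2
t_q=1 → seg 0, τ=1; S=5+-6·τ+0·τ²+3/8·τ³=-5/8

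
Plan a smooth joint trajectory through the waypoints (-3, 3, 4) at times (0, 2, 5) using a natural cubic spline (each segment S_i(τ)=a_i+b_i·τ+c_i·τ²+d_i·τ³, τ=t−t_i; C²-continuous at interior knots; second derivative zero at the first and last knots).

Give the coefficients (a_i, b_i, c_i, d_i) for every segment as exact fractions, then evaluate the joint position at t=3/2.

Δ: Δ0=3, Δ1=1/3
row 1: diag=10, rhs=-16; c'=3/10, d'=-8/5
back: M1=-8/5
M: M0=0, M1=-8/5, M2=0
seg 0: a=-3, c=M0/2=0, d=(M1−M0)/(6·2)=-2/15, b=Δ0−h0·(2M0+M1)/6=53/15
seg 1: a=3, c=M1/2=-4/5, d=(M2−M1)/(6·3)=4/45, b=Δ1−h1·(2M1+M2)/6=29/15
t_q=3/2 → seg 0, τ=3/2; S=-3+53/15·τ+0·τ²+-2/15·τ³=37/20

  seg 0: a=-3 b=53/15 c=0 d=-2/15
  seg 1: a=3 b=29/15 c=-4/5 d=4/45
S(3/2) = 37/20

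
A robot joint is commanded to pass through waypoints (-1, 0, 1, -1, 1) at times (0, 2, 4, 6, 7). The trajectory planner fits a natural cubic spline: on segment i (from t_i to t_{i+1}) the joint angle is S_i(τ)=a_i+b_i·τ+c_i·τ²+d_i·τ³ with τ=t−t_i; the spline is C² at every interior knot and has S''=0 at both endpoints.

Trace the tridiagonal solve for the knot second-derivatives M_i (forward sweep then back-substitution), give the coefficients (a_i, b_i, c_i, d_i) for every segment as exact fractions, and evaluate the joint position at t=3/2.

  seg 0: a=-1 b=13/41 c=0 d=15/328
  seg 1: a=0 b=71/82 c=45/164 d=-75/328
  seg 2: a=1 b=-32/41 c=-45/41 d=81/164
  seg 3: a=-1 b=31/41 c=153/82 d=-51/82
S(3/2) = -971/2624

Δ: Δ0=1/2, Δ1=1/2, Δ2=-1, Δ3=2
row 1: diag=8, rhs=0; c'=1/4, d'=0
row 2: denom=8−2·1/4=15/2; d'=(-9−2·0)/(15/2)=-6/5
row 3: denom=6−2·4/15=82/15; d'=(18−2·-6/5)/(82/15)=153/41
back: M3=153/41
back: M2=-6/5−4/15·153/41=-90/41
back: M1=0−1/4·-90/41=45/82
M: M0=0, M1=45/82, M2=-90/41, M3=153/41, M4=0
seg 0: a=-1, c=M0/2=0, d=(M1−M0)/(6·2)=15/328, b=Δ0−h0·(2M0+M1)/6=13/41
seg 1: a=0, c=M1/2=45/164, d=(M2−M1)/(6·2)=-75/328, b=Δ1−h1·(2M1+M2)/6=71/82
seg 2: a=1, c=M2/2=-45/41, d=(M3−M2)/(6·2)=81/164, b=Δ2−h2·(2M2+M3)/6=-32/41
seg 3: a=-1, c=M3/2=153/82, d=(M4−M3)/(6·1)=-51/82, b=Δ3−h3·(2M3+M4)/6=31/41
t_q=3/2 → seg 0, τ=3/2; S=-1+13/41·τ+0·τ²+15/328·τ³=-971/2624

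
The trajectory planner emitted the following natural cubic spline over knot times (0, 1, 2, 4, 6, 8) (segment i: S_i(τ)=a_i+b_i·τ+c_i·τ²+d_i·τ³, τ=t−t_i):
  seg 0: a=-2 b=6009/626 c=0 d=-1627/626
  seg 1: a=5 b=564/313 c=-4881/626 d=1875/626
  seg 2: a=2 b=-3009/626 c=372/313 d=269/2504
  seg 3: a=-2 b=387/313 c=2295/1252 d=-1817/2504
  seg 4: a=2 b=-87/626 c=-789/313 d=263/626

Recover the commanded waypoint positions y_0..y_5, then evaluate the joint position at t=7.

y_0 = S_0(0) = a_0 = -2
y_1 = S_1(0) = a_1 = 5
y_2 = S_2(0) = a_2 = 2
y_3 = S_3(0) = a_3 = -2
y_4 = S_4(0) = a_4 = 2
y_5 = S_4(2) = -5
t_q=7 is in segment 4 (τ=1); S_4(τ)=-75/313

y_0=-2 y_1=5 y_2=2 y_3=-2 y_4=2 y_5=-5
S(7) = -75/313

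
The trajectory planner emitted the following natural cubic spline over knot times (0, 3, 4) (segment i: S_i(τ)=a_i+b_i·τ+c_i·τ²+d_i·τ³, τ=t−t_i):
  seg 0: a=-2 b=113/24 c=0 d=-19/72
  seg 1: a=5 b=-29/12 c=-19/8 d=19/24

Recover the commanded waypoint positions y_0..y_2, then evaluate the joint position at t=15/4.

y_0 = S_0(0) = a_0 = -2
y_1 = S_1(0) = a_1 = 5
y_2 = S_1(1) = 1
t_q=15/4 is in segment 1 (τ=3/4); S_1(τ)=1119/512

y_0=-2 y_1=5 y_2=1
S(15/4) = 1119/512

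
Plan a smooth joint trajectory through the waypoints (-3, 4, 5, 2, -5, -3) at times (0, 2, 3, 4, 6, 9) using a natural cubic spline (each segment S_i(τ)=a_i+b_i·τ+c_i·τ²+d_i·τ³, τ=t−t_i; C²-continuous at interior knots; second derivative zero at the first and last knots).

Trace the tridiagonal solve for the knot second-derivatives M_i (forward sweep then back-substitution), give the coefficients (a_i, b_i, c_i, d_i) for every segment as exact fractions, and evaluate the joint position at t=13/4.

Δ: Δ0=7/2, Δ1=1, Δ2=-3, Δ3=-7/2, Δ4=2/3
row 1: diag=6, rhs=-15; c'=1/6, d'=-5/2
row 2: denom=4−1·1/6=23/6; d'=(-24−1·-5/2)/(23/6)=-129/23
row 3: denom=6−1·6/23=132/23; d'=(-3−1·-129/23)/(132/23)=5/11
row 4: denom=10−2·23/66=307/33; d'=(25−2·5/11)/(307/33)=795/307
back: M4=795/307
back: M3=5/11−23/66·795/307=-275/614
back: M2=-129/23−6/23·-275/614=-1686/307
back: M1=-5/2−1/6·-1686/307=-973/614
M: M0=0, M1=-973/614, M2=-1686/307, M3=-275/614, M4=795/307, M5=0
seg 0: a=-3, c=M0/2=0, d=(M1−M0)/(6·2)=-973/7368, b=Δ0−h0·(2M0+M1)/6=3710/921
seg 1: a=4, c=M1/2=-973/1228, d=(M2−M1)/(6·1)=-2399/3684, b=Δ1−h1·(2M1+M2)/6=4501/1842
seg 2: a=5, c=M2/2=-843/307, d=(M3−M2)/(6·1)=3097/3684, b=Δ2−h2·(2M2+M3)/6=-4033/3684
seg 3: a=2, c=M3/2=-275/1228, d=(M4−M3)/(6·2)=1865/7368, b=Δ3−h3·(2M3+M4)/6=-7487/1842
seg 4: a=-5, c=M4/2=795/614, d=(M5−M4)/(6·3)=-265/1842, b=Δ4−h4·(2M4+M5)/6=-1771/921
t_q=13/4 → seg 2, τ=1/4; S=5+-4033/3684·τ+-843/307·τ²+3097/3684·τ³=358995/78592

  seg 0: a=-3 b=3710/921 c=0 d=-973/7368
  seg 1: a=4 b=4501/1842 c=-973/1228 d=-2399/3684
  seg 2: a=5 b=-4033/3684 c=-843/307 d=3097/3684
  seg 3: a=2 b=-7487/1842 c=-275/1228 d=1865/7368
  seg 4: a=-5 b=-1771/921 c=795/614 d=-265/1842
S(13/4) = 358995/78592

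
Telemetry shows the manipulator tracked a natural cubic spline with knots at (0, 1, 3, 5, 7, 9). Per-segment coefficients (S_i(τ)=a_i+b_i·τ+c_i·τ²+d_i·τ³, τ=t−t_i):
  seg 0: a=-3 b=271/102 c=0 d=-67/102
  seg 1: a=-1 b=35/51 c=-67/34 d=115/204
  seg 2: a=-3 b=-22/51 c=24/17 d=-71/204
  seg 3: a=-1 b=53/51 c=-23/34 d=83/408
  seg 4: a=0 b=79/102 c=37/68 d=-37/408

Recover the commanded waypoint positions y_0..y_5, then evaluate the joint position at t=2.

y_0=-3 y_1=-1 y_2=-3 y_3=-1 y_4=0 y_5=3
S(2) = -117/68

y_0 = S_0(0) = a_0 = -3
y_1 = S_1(0) = a_1 = -1
y_2 = S_2(0) = a_2 = -3
y_3 = S_3(0) = a_3 = -1
y_4 = S_4(0) = a_4 = 0
y_5 = S_4(2) = 3
t_q=2 is in segment 1 (τ=1); S_1(τ)=-117/68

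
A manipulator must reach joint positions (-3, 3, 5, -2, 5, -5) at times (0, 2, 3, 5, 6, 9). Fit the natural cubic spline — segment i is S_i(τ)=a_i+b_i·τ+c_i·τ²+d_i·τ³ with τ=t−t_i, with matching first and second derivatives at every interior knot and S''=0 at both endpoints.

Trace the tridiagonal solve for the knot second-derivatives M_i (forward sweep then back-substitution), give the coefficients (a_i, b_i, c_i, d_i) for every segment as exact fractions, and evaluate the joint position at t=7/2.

Δ: Δ0=3, Δ1=2, Δ2=-7/2, Δ3=7, Δ4=-10/3
row 1: diag=6, rhs=-6; c'=1/6, d'=-1
row 2: denom=6−1·1/6=35/6; d'=(-33−1·-1)/(35/6)=-192/35
row 3: denom=6−2·12/35=186/35; d'=(63−2·-192/35)/(186/35)=863/62
row 4: denom=8−1·35/186=1453/186; d'=(-62−1·863/62)/(1453/186)=-14121/1453
back: M4=-14121/1453
back: M3=863/62−35/186·-14121/1453=22882/1453
back: M2=-192/35−12/35·22882/1453=-15816/1453
back: M1=-1−1/6·-15816/1453=1183/1453
M: M0=0, M1=1183/1453, M2=-15816/1453, M3=22882/1453, M4=-14121/1453, M5=0
seg 0: a=-3, c=M0/2=0, d=(M1−M0)/(6·2)=1183/17436, b=Δ0−h0·(2M0+M1)/6=11894/4359
seg 1: a=3, c=M1/2=1183/2906, d=(M2−M1)/(6·1)=-16999/8718, b=Δ1−h1·(2M1+M2)/6=15443/4359
seg 2: a=5, c=M2/2=-7908/1453, d=(M3−M2)/(6·2)=19349/8718, b=Δ2−h2·(2M2+M3)/6=-13013/8718
seg 3: a=-2, c=M3/2=11441/1453, d=(M4−M3)/(6·1)=-37003/8718, b=Δ3−h3·(2M3+M4)/6=29383/8718
seg 4: a=5, c=M4/2=-14121/2906, d=(M5−M4)/(6·3)=1569/2906, b=Δ4−h4·(2M4+M5)/6=27833/4359
t_q=7/2 → seg 2, τ=1/2; S=5+-13013/8718·τ+-7908/1453·τ²+19349/8718·τ³=73707/23248

  seg 0: a=-3 b=11894/4359 c=0 d=1183/17436
  seg 1: a=3 b=15443/4359 c=1183/2906 d=-16999/8718
  seg 2: a=5 b=-13013/8718 c=-7908/1453 d=19349/8718
  seg 3: a=-2 b=29383/8718 c=11441/1453 d=-37003/8718
  seg 4: a=5 b=27833/4359 c=-14121/2906 d=1569/2906
S(7/2) = 73707/23248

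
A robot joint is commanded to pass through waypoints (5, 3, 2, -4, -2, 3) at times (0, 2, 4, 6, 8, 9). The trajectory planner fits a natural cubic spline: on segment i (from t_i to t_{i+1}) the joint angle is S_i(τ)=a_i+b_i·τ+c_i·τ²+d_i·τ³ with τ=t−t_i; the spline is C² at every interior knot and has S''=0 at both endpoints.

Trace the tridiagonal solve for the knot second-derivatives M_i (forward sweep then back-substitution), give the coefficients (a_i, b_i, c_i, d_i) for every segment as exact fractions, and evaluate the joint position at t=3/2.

Δ: Δ0=-1, Δ1=-1/2, Δ2=-3, Δ3=1, Δ4=5
row 1: diag=8, rhs=3; c'=1/4, d'=3/8
row 2: denom=8−2·1/4=15/2; d'=(-15−2·3/8)/(15/2)=-21/10
row 3: denom=8−2·4/15=112/15; d'=(24−2·-21/10)/(112/15)=423/112
row 4: denom=6−2·15/56=153/28; d'=(24−2·423/112)/(153/28)=307/102
back: M4=307/102
back: M3=423/112−15/56·307/102=101/34
back: M2=-21/10−4/15·101/34=-295/102
back: M1=3/8−1/4·-295/102=56/51
M: M0=0, M1=56/51, M2=-295/102, M3=101/34, M4=307/102, M5=0
seg 0: a=5, c=M0/2=0, d=(M1−M0)/(6·2)=14/153, b=Δ0−h0·(2M0+M1)/6=-209/153
seg 1: a=3, c=M1/2=28/51, d=(M2−M1)/(6·2)=-407/1224, b=Δ1−h1·(2M1+M2)/6=-41/153
seg 2: a=2, c=M2/2=-295/204, d=(M3−M2)/(6·2)=299/612, b=Δ2−h2·(2M2+M3)/6=-631/306
seg 3: a=-4, c=M3/2=101/68, d=(M4−M3)/(6·2)=1/306, b=Δ3−h3·(2M3+M4)/6=-607/306
seg 4: a=-2, c=M4/2=307/204, d=(M5−M4)/(6·1)=-307/612, b=Δ4−h4·(2M4+M5)/6=1223/306
t_q=3/2 → seg 0, τ=3/2; S=5+-209/153·τ+0·τ²+14/153·τ³=665/204

  seg 0: a=5 b=-209/153 c=0 d=14/153
  seg 1: a=3 b=-41/153 c=28/51 d=-407/1224
  seg 2: a=2 b=-631/306 c=-295/204 d=299/612
  seg 3: a=-4 b=-607/306 c=101/68 d=1/306
  seg 4: a=-2 b=1223/306 c=307/204 d=-307/612
S(3/2) = 665/204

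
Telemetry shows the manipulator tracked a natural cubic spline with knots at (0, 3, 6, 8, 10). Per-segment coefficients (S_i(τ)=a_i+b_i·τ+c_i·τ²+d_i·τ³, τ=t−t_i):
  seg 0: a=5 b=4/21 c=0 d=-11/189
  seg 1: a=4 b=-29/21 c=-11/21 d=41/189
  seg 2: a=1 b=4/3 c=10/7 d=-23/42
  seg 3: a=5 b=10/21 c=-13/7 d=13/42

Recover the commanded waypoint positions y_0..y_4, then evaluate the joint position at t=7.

y_0=5 y_1=4 y_2=1 y_3=5 y_4=1
S(7) = 45/14

y_0 = S_0(0) = a_0 = 5
y_1 = S_1(0) = a_1 = 4
y_2 = S_2(0) = a_2 = 1
y_3 = S_3(0) = a_3 = 5
y_4 = S_3(2) = 1
t_q=7 is in segment 2 (τ=1); S_2(τ)=45/14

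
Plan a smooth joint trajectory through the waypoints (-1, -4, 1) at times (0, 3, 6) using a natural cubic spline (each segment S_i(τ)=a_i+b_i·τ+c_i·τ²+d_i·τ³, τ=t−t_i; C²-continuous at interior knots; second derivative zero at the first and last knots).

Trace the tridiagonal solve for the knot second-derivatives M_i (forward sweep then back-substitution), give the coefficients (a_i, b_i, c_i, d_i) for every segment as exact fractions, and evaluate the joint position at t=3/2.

Δ: Δ0=-1, Δ1=5/3
row 1: diag=12, rhs=16; c'=1/4, d'=4/3
back: M1=4/3
M: M0=0, M1=4/3, M2=0
seg 0: a=-1, c=M0/2=0, d=(M1−M0)/(6·3)=2/27, b=Δ0−h0·(2M0+M1)/6=-5/3
seg 1: a=-4, c=M1/2=2/3, d=(M2−M1)/(6·3)=-2/27, b=Δ1−h1·(2M1+M2)/6=1/3
t_q=3/2 → seg 0, τ=3/2; S=-1+-5/3·τ+0·τ²+2/27·τ³=-13/4

  seg 0: a=-1 b=-5/3 c=0 d=2/27
  seg 1: a=-4 b=1/3 c=2/3 d=-2/27
S(3/2) = -13/4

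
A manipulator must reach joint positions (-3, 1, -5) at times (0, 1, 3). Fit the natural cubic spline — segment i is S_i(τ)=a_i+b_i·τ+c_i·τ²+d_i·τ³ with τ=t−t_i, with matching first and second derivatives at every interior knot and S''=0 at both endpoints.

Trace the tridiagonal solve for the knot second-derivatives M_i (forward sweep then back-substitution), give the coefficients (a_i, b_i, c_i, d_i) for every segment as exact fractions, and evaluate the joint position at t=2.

Δ: Δ0=4, Δ1=-3
row 1: diag=6, rhs=-42; c'=1/3, d'=-7
back: M1=-7
M: M0=0, M1=-7, M2=0
seg 0: a=-3, c=M0/2=0, d=(M1−M0)/(6·1)=-7/6, b=Δ0−h0·(2M0+M1)/6=31/6
seg 1: a=1, c=M1/2=-7/2, d=(M2−M1)/(6·2)=7/12, b=Δ1−h1·(2M1+M2)/6=5/3
t_q=2 → seg 1, τ=1; S=1+5/3·τ+-7/2·τ²+7/12·τ³=-1/4

  seg 0: a=-3 b=31/6 c=0 d=-7/6
  seg 1: a=1 b=5/3 c=-7/2 d=7/12
S(2) = -1/4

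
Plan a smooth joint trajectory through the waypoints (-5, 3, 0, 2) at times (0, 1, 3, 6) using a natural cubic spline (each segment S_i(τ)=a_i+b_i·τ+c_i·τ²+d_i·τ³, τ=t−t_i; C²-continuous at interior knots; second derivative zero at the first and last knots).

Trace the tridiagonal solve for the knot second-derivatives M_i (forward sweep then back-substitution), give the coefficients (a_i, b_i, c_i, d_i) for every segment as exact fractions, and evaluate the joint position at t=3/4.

Δ: Δ0=8, Δ1=-3/2, Δ2=2/3
row 1: diag=6, rhs=-57; c'=1/3, d'=-19/2
row 2: denom=10−2·1/3=28/3; d'=(13−2·-19/2)/(28/3)=24/7
back: M2=24/7
back: M1=-19/2−1/3·24/7=-149/14
M: M0=0, M1=-149/14, M2=24/7, M3=0
seg 0: a=-5, c=M0/2=0, d=(M1−M0)/(6·1)=-149/84, b=Δ0−h0·(2M0+M1)/6=821/84
seg 1: a=3, c=M1/2=-149/28, d=(M2−M1)/(6·2)=197/168, b=Δ1−h1·(2M1+M2)/6=187/42
seg 2: a=0, c=M2/2=12/7, d=(M3−M2)/(6·3)=-4/21, b=Δ2−h2·(2M2+M3)/6=-58/21
t_q=3/4 → seg 0, τ=3/4; S=-5+821/84·τ+0·τ²+-149/84·τ³=405/256

  seg 0: a=-5 b=821/84 c=0 d=-149/84
  seg 1: a=3 b=187/42 c=-149/28 d=197/168
  seg 2: a=0 b=-58/21 c=12/7 d=-4/21
S(3/4) = 405/256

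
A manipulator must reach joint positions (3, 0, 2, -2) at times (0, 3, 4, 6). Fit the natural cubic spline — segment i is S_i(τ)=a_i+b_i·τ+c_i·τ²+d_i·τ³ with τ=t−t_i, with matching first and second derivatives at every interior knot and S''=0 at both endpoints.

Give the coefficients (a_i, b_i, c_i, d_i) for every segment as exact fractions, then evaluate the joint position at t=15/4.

Δ: Δ0=-1, Δ1=2, Δ2=-2
row 1: diag=8, rhs=18; c'=1/8, d'=9/4
row 2: denom=6−1·1/8=47/8; d'=(-24−1·9/4)/(47/8)=-210/47
back: M2=-210/47
back: M1=9/4−1/8·-210/47=132/47
M: M0=0, M1=132/47, M2=-210/47, M3=0
seg 0: a=3, c=M0/2=0, d=(M1−M0)/(6·3)=22/141, b=Δ0−h0·(2M0+M1)/6=-113/47
seg 1: a=0, c=M1/2=66/47, d=(M2−M1)/(6·1)=-57/47, b=Δ1−h1·(2M1+M2)/6=85/47
seg 2: a=2, c=M2/2=-105/47, d=(M3−M2)/(6·2)=35/94, b=Δ2−h2·(2M2+M3)/6=46/47
t_q=15/4 → seg 1, τ=3/4; S=0+85/47·τ+66/47·τ²+-57/47·τ³=4917/3008

  seg 0: a=3 b=-113/47 c=0 d=22/141
  seg 1: a=0 b=85/47 c=66/47 d=-57/47
  seg 2: a=2 b=46/47 c=-105/47 d=35/94
S(15/4) = 4917/3008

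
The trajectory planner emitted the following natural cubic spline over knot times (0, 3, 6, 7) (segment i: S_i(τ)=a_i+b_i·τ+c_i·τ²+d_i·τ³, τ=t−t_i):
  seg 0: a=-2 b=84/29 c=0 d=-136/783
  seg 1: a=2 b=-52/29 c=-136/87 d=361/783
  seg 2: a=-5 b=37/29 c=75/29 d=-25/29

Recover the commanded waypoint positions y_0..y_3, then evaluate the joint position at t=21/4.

y_0 = S_0(0) = a_0 = -2
y_1 = S_1(0) = a_1 = 2
y_2 = S_2(0) = a_2 = -5
y_3 = S_2(1) = -2
t_q=21/4 is in segment 1 (τ=9/4); S_1(τ)=-8717/1856

y_0=-2 y_1=2 y_2=-5 y_3=-2
S(21/4) = -8717/1856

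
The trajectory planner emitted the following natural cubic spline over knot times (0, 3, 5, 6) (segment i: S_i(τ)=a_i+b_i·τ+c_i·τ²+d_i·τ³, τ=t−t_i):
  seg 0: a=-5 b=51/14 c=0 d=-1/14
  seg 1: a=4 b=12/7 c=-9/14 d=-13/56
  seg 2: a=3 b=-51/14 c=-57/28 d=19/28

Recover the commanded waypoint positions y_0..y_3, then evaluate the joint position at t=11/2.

y_0 = S_0(0) = a_0 = -5
y_1 = S_1(0) = a_1 = 4
y_2 = S_2(0) = a_2 = 3
y_3 = S_2(1) = -2
t_q=11/2 is in segment 2 (τ=1/2); S_2(τ)=169/224

y_0=-5 y_1=4 y_2=3 y_3=-2
S(11/2) = 169/224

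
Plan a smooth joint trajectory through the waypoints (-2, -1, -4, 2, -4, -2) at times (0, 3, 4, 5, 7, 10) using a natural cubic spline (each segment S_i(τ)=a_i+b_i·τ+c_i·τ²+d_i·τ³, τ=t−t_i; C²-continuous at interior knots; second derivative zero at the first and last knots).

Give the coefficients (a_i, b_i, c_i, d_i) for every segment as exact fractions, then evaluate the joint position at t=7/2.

  seg 0: a=-2 b=562/207 c=0 d=-493/1863
  seg 1: a=-1 b=-917/207 c=-493/207 d=263/69
  seg 2: a=-4 b=464/207 c=1874/207 d=-1096/207
  seg 3: a=2 b=308/69 c=-1414/207 d=1283/828
  seg 4: a=-4 b=-883/207 c=1021/414 d=-1021/3726
S(7/2) = -5521/1656

Δ: Δ0=1/3, Δ1=-3, Δ2=6, Δ3=-3, Δ4=2/3
row 1: diag=8, rhs=-20; c'=1/8, d'=-5/2
row 2: denom=4−1·1/8=31/8; d'=(54−1·-5/2)/(31/8)=452/31
row 3: denom=6−1·8/31=178/31; d'=(-54−1·452/31)/(178/31)=-1063/89
row 4: denom=10−2·31/89=828/89; d'=(22−2·-1063/89)/(828/89)=1021/207
back: M4=1021/207
back: M3=-1063/89−31/89·1021/207=-2828/207
back: M2=452/31−8/31·-2828/207=3748/207
back: M1=-5/2−1/8·3748/207=-986/207
M: M0=0, M1=-986/207, M2=3748/207, M3=-2828/207, M4=1021/207, M5=0
seg 0: a=-2, c=M0/2=0, d=(M1−M0)/(6·3)=-493/1863, b=Δ0−h0·(2M0+M1)/6=562/207
seg 1: a=-1, c=M1/2=-493/207, d=(M2−M1)/(6·1)=263/69, b=Δ1−h1·(2M1+M2)/6=-917/207
seg 2: a=-4, c=M2/2=1874/207, d=(M3−M2)/(6·1)=-1096/207, b=Δ2−h2·(2M2+M3)/6=464/207
seg 3: a=2, c=M3/2=-1414/207, d=(M4−M3)/(6·2)=1283/828, b=Δ3−h3·(2M3+M4)/6=308/69
seg 4: a=-4, c=M4/2=1021/414, d=(M5−M4)/(6·3)=-1021/3726, b=Δ4−h4·(2M4+M5)/6=-883/207
t_q=7/2 → seg 1, τ=1/2; S=-1+-917/207·τ+-493/207·τ²+263/69·τ³=-5521/1656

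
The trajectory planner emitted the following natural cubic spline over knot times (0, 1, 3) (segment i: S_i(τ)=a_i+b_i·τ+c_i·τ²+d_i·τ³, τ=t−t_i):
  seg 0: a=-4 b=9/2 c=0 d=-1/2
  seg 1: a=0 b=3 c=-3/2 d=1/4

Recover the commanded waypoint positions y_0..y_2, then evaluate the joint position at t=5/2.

y_0=-4 y_1=0 y_2=2
S(5/2) = 63/32

y_0 = S_0(0) = a_0 = -4
y_1 = S_1(0) = a_1 = 0
y_2 = S_1(2) = 2
t_q=5/2 is in segment 1 (τ=3/2); S_1(τ)=63/32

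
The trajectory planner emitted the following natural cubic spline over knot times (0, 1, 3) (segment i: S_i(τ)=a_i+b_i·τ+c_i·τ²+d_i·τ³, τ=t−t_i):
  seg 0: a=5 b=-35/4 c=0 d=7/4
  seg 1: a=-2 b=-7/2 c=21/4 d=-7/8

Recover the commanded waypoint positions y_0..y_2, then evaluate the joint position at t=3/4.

y_0 = S_0(0) = a_0 = 5
y_1 = S_1(0) = a_1 = -2
y_2 = S_1(2) = 5
t_q=3/4 is in segment 0 (τ=3/4); S_0(τ)=-211/256

y_0=5 y_1=-2 y_2=5
S(3/4) = -211/256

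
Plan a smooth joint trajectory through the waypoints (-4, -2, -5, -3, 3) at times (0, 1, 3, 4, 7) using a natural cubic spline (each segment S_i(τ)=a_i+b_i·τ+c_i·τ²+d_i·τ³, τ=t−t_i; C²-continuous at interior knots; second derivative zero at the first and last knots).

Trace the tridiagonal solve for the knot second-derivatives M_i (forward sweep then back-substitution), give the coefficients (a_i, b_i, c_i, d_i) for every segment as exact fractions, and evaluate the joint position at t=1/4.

Δ: Δ0=2, Δ1=-3/2, Δ2=2, Δ3=2
row 1: diag=6, rhs=-21; c'=1/3, d'=-7/2
row 2: denom=6−2·1/3=16/3; d'=(21−2·-7/2)/(16/3)=21/4
row 3: denom=8−1·3/16=125/16; d'=(0−1·21/4)/(125/16)=-84/125
back: M3=-84/125
back: M2=21/4−3/16·-84/125=672/125
back: M1=-7/2−1/3·672/125=-1323/250
M: M0=0, M1=-1323/250, M2=672/125, M3=-84/125, M4=0
seg 0: a=-4, c=M0/2=0, d=(M1−M0)/(6·1)=-441/500, b=Δ0−h0·(2M0+M1)/6=1441/500
seg 1: a=-2, c=M1/2=-1323/500, d=(M2−M1)/(6·2)=889/1000, b=Δ1−h1·(2M1+M2)/6=59/250
seg 2: a=-5, c=M2/2=336/125, d=(M3−M2)/(6·1)=-126/125, b=Δ2−h2·(2M2+M3)/6=8/25
seg 3: a=-3, c=M3/2=-42/125, d=(M4−M3)/(6·3)=14/375, b=Δ3−h3·(2M3+M4)/6=334/125
t_q=1/4 → seg 0, τ=1/4; S=-4+1441/500·τ+0·τ²+-441/500·τ³=-21077/6400

  seg 0: a=-4 b=1441/500 c=0 d=-441/500
  seg 1: a=-2 b=59/250 c=-1323/500 d=889/1000
  seg 2: a=-5 b=8/25 c=336/125 d=-126/125
  seg 3: a=-3 b=334/125 c=-42/125 d=14/375
S(1/4) = -21077/6400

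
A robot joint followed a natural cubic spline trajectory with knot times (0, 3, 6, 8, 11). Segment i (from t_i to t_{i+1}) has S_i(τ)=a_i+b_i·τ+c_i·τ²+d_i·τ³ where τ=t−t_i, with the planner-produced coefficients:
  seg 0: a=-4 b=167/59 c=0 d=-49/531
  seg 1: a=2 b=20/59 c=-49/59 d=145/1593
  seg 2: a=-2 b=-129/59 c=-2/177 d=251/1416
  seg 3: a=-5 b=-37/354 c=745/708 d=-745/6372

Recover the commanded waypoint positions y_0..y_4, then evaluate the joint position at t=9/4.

y_0=-4 y_1=2 y_2=-2 y_3=-5 y_4=1
S(9/4) = 4975/3776

y_0 = S_0(0) = a_0 = -4
y_1 = S_1(0) = a_1 = 2
y_2 = S_2(0) = a_2 = -2
y_3 = S_3(0) = a_3 = -5
y_4 = S_3(3) = 1
t_q=9/4 is in segment 0 (τ=9/4); S_0(τ)=4975/3776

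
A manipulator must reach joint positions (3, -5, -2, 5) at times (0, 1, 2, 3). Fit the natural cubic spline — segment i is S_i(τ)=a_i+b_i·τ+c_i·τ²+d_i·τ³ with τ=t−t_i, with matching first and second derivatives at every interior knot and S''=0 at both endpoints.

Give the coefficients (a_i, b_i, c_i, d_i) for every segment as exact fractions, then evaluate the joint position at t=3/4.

Δ: Δ0=-8, Δ1=3, Δ2=7
row 1: diag=4, rhs=66; c'=1/4, d'=33/2
row 2: denom=4−1·1/4=15/4; d'=(24−1·33/2)/(15/4)=2
back: M2=2
back: M1=33/2−1/4·2=16
M: M0=0, M1=16, M2=2, M3=0
seg 0: a=3, c=M0/2=0, d=(M1−M0)/(6·1)=8/3, b=Δ0−h0·(2M0+M1)/6=-32/3
seg 1: a=-5, c=M1/2=8, d=(M2−M1)/(6·1)=-7/3, b=Δ1−h1·(2M1+M2)/6=-8/3
seg 2: a=-2, c=M2/2=1, d=(M3−M2)/(6·1)=-1/3, b=Δ2−h2·(2M2+M3)/6=19/3
t_q=3/4 → seg 0, τ=3/4; S=3+-32/3·τ+0·τ²+8/3·τ³=-31/8

  seg 0: a=3 b=-32/3 c=0 d=8/3
  seg 1: a=-5 b=-8/3 c=8 d=-7/3
  seg 2: a=-2 b=19/3 c=1 d=-1/3
S(3/4) = -31/8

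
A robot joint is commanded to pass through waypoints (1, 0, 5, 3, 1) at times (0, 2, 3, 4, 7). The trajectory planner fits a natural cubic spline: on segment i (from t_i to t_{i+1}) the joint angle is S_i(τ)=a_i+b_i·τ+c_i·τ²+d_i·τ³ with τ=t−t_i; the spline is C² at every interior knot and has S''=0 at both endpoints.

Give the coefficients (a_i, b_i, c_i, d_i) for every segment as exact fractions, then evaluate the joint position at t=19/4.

Δ: Δ0=-1/2, Δ1=5, Δ2=-2, Δ3=-2/3
row 1: diag=6, rhs=33; c'=1/6, d'=11/2
row 2: denom=4−1·1/6=23/6; d'=(-42−1·11/2)/(23/6)=-285/23
row 3: denom=8−1·6/23=178/23; d'=(8−1·-285/23)/(178/23)=469/178
back: M3=469/178
back: M2=-285/23−6/23·469/178=-1164/89
back: M1=11/2−1/6·-1164/89=1367/178
M: M0=0, M1=1367/178, M2=-1164/89, M3=469/178, M4=0
seg 0: a=1, c=M0/2=0, d=(M1−M0)/(6·2)=1367/2136, b=Δ0−h0·(2M0+M1)/6=-817/267
seg 1: a=0, c=M1/2=1367/356, d=(M2−M1)/(6·1)=-3695/1068, b=Δ1−h1·(2M1+M2)/6=2467/534
seg 2: a=5, c=M2/2=-582/89, d=(M3−M2)/(6·1)=2797/1068, b=Δ2−h2·(2M2+M3)/6=2051/1068
seg 3: a=3, c=M3/2=469/356, d=(M4−M3)/(6·3)=-469/3204, b=Δ3−h3·(2M3+M4)/6=-1763/534
t_q=19/4 → seg 3, τ=3/4; S=3+-1763/534·τ+469/356·τ²+-469/3204·τ³=27413/22784

  seg 0: a=1 b=-817/267 c=0 d=1367/2136
  seg 1: a=0 b=2467/534 c=1367/356 d=-3695/1068
  seg 2: a=5 b=2051/1068 c=-582/89 d=2797/1068
  seg 3: a=3 b=-1763/534 c=469/356 d=-469/3204
S(19/4) = 27413/22784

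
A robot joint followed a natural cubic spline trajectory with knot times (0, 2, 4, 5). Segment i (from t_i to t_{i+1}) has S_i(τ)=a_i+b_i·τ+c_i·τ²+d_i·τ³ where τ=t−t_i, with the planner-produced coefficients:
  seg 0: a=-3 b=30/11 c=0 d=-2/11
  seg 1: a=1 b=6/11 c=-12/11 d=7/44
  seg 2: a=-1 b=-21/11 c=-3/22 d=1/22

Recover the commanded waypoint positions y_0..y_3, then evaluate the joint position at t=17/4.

y_0=-3 y_1=1 y_2=-1 y_3=-3
S(17/4) = -2091/1408

y_0 = S_0(0) = a_0 = -3
y_1 = S_1(0) = a_1 = 1
y_2 = S_2(0) = a_2 = -1
y_3 = S_2(1) = -3
t_q=17/4 is in segment 2 (τ=1/4); S_2(τ)=-2091/1408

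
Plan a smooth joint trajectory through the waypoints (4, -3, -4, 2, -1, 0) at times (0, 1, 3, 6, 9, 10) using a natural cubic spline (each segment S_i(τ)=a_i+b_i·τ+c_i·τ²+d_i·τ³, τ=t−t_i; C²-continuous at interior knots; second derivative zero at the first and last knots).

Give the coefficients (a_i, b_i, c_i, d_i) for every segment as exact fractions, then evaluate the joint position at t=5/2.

Δ: Δ0=-7, Δ1=-1/2, Δ2=2, Δ3=-1, Δ4=1
row 1: diag=6, rhs=39; c'=1/3, d'=13/2
row 2: denom=10−2·1/3=28/3; d'=(15−2·13/2)/(28/3)=3/14
row 3: denom=12−3·9/28=309/28; d'=(-18−3·3/14)/(309/28)=-174/103
row 4: denom=8−3·28/103=740/103; d'=(12−3·-174/103)/(740/103)=879/370
back: M4=879/370
back: M3=-174/103−28/103·879/370=-432/185
back: M2=3/14−9/28·-432/185=357/370
back: M1=13/2−1/3·357/370=1143/185
M: M0=0, M1=1143/185, M2=357/370, M3=-432/185, M4=879/370, M5=0
seg 0: a=4, c=M0/2=0, d=(M1−M0)/(6·1)=381/370, b=Δ0−h0·(2M0+M1)/6=-2971/370
seg 1: a=-3, c=M1/2=1143/370, d=(M2−M1)/(6·2)=-643/1480, b=Δ1−h1·(2M1+M2)/6=-914/185
seg 2: a=-4, c=M2/2=357/740, d=(M3−M2)/(6·3)=-11/60, b=Δ2−h2·(2M2+M3)/6=163/74
seg 3: a=2, c=M3/2=-216/185, d=(M4−M3)/(6·3)=581/2220, b=Δ3−h3·(2M3+M4)/6=109/740
seg 4: a=-1, c=M4/2=879/740, d=(M5−M4)/(6·1)=-293/740, b=Δ4−h4·(2M4+M5)/6=77/370
t_q=5/2 → seg 1, τ=3/2; S=-3+-914/185·τ+1143/370·τ²+-643/1480·τ³=-58329/11840

  seg 0: a=4 b=-2971/370 c=0 d=381/370
  seg 1: a=-3 b=-914/185 c=1143/370 d=-643/1480
  seg 2: a=-4 b=163/74 c=357/740 d=-11/60
  seg 3: a=2 b=109/740 c=-216/185 d=581/2220
  seg 4: a=-1 b=77/370 c=879/740 d=-293/740
S(5/2) = -58329/11840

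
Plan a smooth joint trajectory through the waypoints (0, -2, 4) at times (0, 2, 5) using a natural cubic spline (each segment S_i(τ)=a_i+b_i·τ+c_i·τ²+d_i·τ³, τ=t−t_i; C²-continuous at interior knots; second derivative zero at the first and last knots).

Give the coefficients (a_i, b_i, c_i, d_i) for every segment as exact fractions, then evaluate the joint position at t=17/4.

  seg 0: a=0 b=-8/5 c=0 d=3/20
  seg 1: a=-2 b=1/5 c=9/10 d=-1/10
S(17/4) = 239/128

Δ: Δ0=-1, Δ1=2
row 1: diag=10, rhs=18; c'=3/10, d'=9/5
back: M1=9/5
M: M0=0, M1=9/5, M2=0
seg 0: a=0, c=M0/2=0, d=(M1−M0)/(6·2)=3/20, b=Δ0−h0·(2M0+M1)/6=-8/5
seg 1: a=-2, c=M1/2=9/10, d=(M2−M1)/(6·3)=-1/10, b=Δ1−h1·(2M1+M2)/6=1/5
t_q=17/4 → seg 1, τ=9/4; S=-2+1/5·τ+9/10·τ²+-1/10·τ³=239/128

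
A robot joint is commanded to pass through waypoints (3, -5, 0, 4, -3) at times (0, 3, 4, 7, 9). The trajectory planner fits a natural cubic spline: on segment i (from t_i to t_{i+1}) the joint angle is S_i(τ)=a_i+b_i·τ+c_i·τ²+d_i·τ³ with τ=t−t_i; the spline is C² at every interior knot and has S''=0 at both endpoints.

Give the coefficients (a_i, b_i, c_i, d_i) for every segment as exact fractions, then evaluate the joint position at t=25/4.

Δ: Δ0=-8/3, Δ1=5, Δ2=4/3, Δ3=-7/2
row 1: diag=8, rhs=46; c'=1/8, d'=23/4
row 2: denom=8−1·1/8=63/8; d'=(-22−1·23/4)/(63/8)=-74/21
row 3: denom=10−3·8/21=62/7; d'=(-29−3·-74/21)/(62/7)=-129/62
back: M3=-129/62
back: M2=-74/21−8/21·-129/62=-254/93
back: M1=23/4−1/8·-254/93=1133/186
M: M0=0, M1=1133/186, M2=-254/93, M3=-129/62, M4=0
seg 0: a=3, c=M0/2=0, d=(M1−M0)/(6·3)=1133/3348, b=Δ0−h0·(2M0+M1)/6=-2125/372
seg 1: a=-5, c=M1/2=1133/372, d=(M2−M1)/(6·1)=-547/372, b=Δ1−h1·(2M1+M2)/6=637/186
seg 2: a=0, c=M2/2=-127/93, d=(M3−M2)/(6·3)=121/3348, b=Δ2−h2·(2M2+M3)/6=633/124
seg 3: a=4, c=M3/2=-129/124, d=(M4−M3)/(6·2)=43/248, b=Δ3−h3·(2M3+M4)/6=-131/62
t_q=25/4 → seg 2, τ=9/4; S=0+633/124·τ+-127/93·τ²+121/3348·τ³=39555/7936

  seg 0: a=3 b=-2125/372 c=0 d=1133/3348
  seg 1: a=-5 b=637/186 c=1133/372 d=-547/372
  seg 2: a=0 b=633/124 c=-127/93 d=121/3348
  seg 3: a=4 b=-131/62 c=-129/124 d=43/248
S(25/4) = 39555/7936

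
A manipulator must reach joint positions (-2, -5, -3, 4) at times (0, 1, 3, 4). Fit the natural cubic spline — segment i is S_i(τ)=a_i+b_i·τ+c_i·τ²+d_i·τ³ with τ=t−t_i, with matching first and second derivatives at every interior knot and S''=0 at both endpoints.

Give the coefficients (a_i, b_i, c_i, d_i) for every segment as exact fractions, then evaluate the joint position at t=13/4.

  seg 0: a=-2 b=-27/8 c=0 d=3/8
  seg 1: a=-5 b=-9/4 c=9/8 d=1/4
  seg 2: a=-3 b=21/4 c=21/8 d=-7/8
S(13/4) = -787/512

Δ: Δ0=-3, Δ1=1, Δ2=7
row 1: diag=6, rhs=24; c'=1/3, d'=4
row 2: denom=6−2·1/3=16/3; d'=(36−2·4)/(16/3)=21/4
back: M2=21/4
back: M1=4−1/3·21/4=9/4
M: M0=0, M1=9/4, M2=21/4, M3=0
seg 0: a=-2, c=M0/2=0, d=(M1−M0)/(6·1)=3/8, b=Δ0−h0·(2M0+M1)/6=-27/8
seg 1: a=-5, c=M1/2=9/8, d=(M2−M1)/(6·2)=1/4, b=Δ1−h1·(2M1+M2)/6=-9/4
seg 2: a=-3, c=M2/2=21/8, d=(M3−M2)/(6·1)=-7/8, b=Δ2−h2·(2M2+M3)/6=21/4
t_q=13/4 → seg 2, τ=1/4; S=-3+21/4·τ+21/8·τ²+-7/8·τ³=-787/512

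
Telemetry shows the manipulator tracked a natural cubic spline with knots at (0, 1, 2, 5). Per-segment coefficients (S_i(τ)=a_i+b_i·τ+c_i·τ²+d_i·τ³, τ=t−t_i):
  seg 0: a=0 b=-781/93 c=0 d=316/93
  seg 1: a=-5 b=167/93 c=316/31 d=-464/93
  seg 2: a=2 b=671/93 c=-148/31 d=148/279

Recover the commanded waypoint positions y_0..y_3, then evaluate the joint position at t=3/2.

y_0=0 y_1=-5 y_2=2 y_3=-5
S(3/2) = -135/62

y_0 = S_0(0) = a_0 = 0
y_1 = S_1(0) = a_1 = -5
y_2 = S_2(0) = a_2 = 2
y_3 = S_2(3) = -5
t_q=3/2 is in segment 1 (τ=1/2); S_1(τ)=-135/62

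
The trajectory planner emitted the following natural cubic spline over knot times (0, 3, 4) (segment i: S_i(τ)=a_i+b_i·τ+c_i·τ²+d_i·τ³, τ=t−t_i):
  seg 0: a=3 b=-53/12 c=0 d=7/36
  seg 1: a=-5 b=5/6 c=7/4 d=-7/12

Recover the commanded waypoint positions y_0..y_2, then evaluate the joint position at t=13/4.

y_0 = S_0(0) = a_0 = 3
y_1 = S_1(0) = a_1 = -5
y_2 = S_1(1) = -3
t_q=13/4 is in segment 1 (τ=1/4); S_1(τ)=-1201/256

y_0=3 y_1=-5 y_2=-3
S(13/4) = -1201/256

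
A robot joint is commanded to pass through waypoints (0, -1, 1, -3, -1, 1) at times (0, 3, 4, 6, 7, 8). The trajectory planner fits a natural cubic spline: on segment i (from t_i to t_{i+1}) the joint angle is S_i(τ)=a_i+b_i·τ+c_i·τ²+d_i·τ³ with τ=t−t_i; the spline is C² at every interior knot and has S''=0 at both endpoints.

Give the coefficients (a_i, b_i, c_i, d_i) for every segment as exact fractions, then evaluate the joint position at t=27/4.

  seg 0: a=0 b=-4631/2859 c=0 d=1226/8577
  seg 1: a=-1 b=6403/2859 c=1226/953 d=-4363/2859
  seg 2: a=1 b=670/2859 c=-3137/953 d=6217/5718
  seg 3: a=-3 b=328/2859 c=3080/953 d=-3850/2859
  seg 4: a=-1 b=7258/2859 c=-770/953 d=770/2859
S(27/4) = -50749/30496

Δ: Δ0=-1/3, Δ1=2, Δ2=-2, Δ3=2, Δ4=2
row 1: diag=8, rhs=14; c'=1/8, d'=7/4
row 2: denom=6−1·1/8=47/8; d'=(-24−1·7/4)/(47/8)=-206/47
row 3: denom=6−2·16/47=250/47; d'=(24−2·-206/47)/(250/47)=154/25
row 4: denom=4−1·47/250=953/250; d'=(0−1·154/25)/(953/250)=-1540/953
back: M4=-1540/953
back: M3=154/25−47/250·-1540/953=6160/953
back: M2=-206/47−16/47·6160/953=-6274/953
back: M1=7/4−1/8·-6274/953=2452/953
M: M0=0, M1=2452/953, M2=-6274/953, M3=6160/953, M4=-1540/953, M5=0
seg 0: a=0, c=M0/2=0, d=(M1−M0)/(6·3)=1226/8577, b=Δ0−h0·(2M0+M1)/6=-4631/2859
seg 1: a=-1, c=M1/2=1226/953, d=(M2−M1)/(6·1)=-4363/2859, b=Δ1−h1·(2M1+M2)/6=6403/2859
seg 2: a=1, c=M2/2=-3137/953, d=(M3−M2)/(6·2)=6217/5718, b=Δ2−h2·(2M2+M3)/6=670/2859
seg 3: a=-3, c=M3/2=3080/953, d=(M4−M3)/(6·1)=-3850/2859, b=Δ3−h3·(2M3+M4)/6=328/2859
seg 4: a=-1, c=M4/2=-770/953, d=(M5−M4)/(6·1)=770/2859, b=Δ4−h4·(2M4+M5)/6=7258/2859
t_q=27/4 → seg 3, τ=3/4; S=-3+328/2859·τ+3080/953·τ²+-3850/2859·τ³=-50749/30496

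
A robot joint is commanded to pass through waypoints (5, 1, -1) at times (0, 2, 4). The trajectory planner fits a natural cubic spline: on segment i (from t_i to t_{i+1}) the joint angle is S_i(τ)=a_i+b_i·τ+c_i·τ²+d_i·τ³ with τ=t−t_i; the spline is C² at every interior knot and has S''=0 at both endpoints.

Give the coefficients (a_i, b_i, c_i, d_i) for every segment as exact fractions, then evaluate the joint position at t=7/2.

Δ: Δ0=-2, Δ1=-1
row 1: diag=8, rhs=6; c'=1/4, d'=3/4
back: M1=3/4
M: M0=0, M1=3/4, M2=0
seg 0: a=5, c=M0/2=0, d=(M1−M0)/(6·2)=1/16, b=Δ0−h0·(2M0+M1)/6=-9/4
seg 1: a=1, c=M1/2=3/8, d=(M2−M1)/(6·2)=-1/16, b=Δ1−h1·(2M1+M2)/6=-3/2
t_q=7/2 → seg 1, τ=3/2; S=1+-3/2·τ+3/8·τ²+-1/16·τ³=-79/128

  seg 0: a=5 b=-9/4 c=0 d=1/16
  seg 1: a=1 b=-3/2 c=3/8 d=-1/16
S(7/2) = -79/128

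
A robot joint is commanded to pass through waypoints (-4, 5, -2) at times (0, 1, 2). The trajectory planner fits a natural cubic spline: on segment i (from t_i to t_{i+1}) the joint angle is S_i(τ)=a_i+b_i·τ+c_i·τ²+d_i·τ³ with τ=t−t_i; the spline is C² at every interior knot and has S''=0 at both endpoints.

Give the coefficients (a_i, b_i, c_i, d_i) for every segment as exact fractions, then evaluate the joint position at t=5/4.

Δ: Δ0=9, Δ1=-7
row 1: diag=4, rhs=-96; c'=1/4, d'=-24
back: M1=-24
M: M0=0, M1=-24, M2=0
seg 0: a=-4, c=M0/2=0, d=(M1−M0)/(6·1)=-4, b=Δ0−h0·(2M0+M1)/6=13
seg 1: a=5, c=M1/2=-12, d=(M2−M1)/(6·1)=4, b=Δ1−h1·(2M1+M2)/6=1
t_q=5/4 → seg 1, τ=1/4; S=5+1·τ+-12·τ²+4·τ³=73/16

  seg 0: a=-4 b=13 c=0 d=-4
  seg 1: a=5 b=1 c=-12 d=4
S(5/4) = 73/16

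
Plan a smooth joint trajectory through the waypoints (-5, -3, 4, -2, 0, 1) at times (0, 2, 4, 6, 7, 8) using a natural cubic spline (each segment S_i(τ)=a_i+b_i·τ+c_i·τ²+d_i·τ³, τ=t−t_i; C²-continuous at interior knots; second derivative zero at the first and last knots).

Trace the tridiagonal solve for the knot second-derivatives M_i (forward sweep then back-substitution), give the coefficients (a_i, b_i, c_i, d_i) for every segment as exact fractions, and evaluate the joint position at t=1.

Δ: Δ0=1, Δ1=7/2, Δ2=-3, Δ3=2, Δ4=1
row 1: diag=8, rhs=15; c'=1/4, d'=15/8
row 2: denom=8−2·1/4=15/2; d'=(-39−2·15/8)/(15/2)=-57/10
row 3: denom=6−2·4/15=82/15; d'=(30−2·-57/10)/(82/15)=621/82
row 4: denom=4−1·15/82=313/82; d'=(-6−1·621/82)/(313/82)=-1113/313
back: M4=-1113/313
back: M3=621/82−15/82·-1113/313=2574/313
back: M2=-57/10−4/15·2574/313=-4941/626
back: M1=15/8−1/4·-4941/626=2409/626
M: M0=0, M1=2409/626, M2=-4941/626, M3=2574/313, M4=-1113/313, M5=0
seg 0: a=-5, c=M0/2=0, d=(M1−M0)/(6·2)=803/2504, b=Δ0−h0·(2M0+M1)/6=-177/626
seg 1: a=-3, c=M1/2=2409/1252, d=(M2−M1)/(6·2)=-1225/1252, b=Δ1−h1·(2M1+M2)/6=1116/313
seg 2: a=4, c=M2/2=-4941/1252, d=(M3−M2)/(6·2)=3363/2504, b=Δ2−h2·(2M2+M3)/6=-150/313
seg 3: a=-2, c=M3/2=1287/313, d=(M4−M3)/(6·1)=-1229/626, b=Δ3−h3·(2M3+M4)/6=-93/626
seg 4: a=0, c=M4/2=-1113/626, d=(M5−M4)/(6·1)=371/626, b=Δ4−h4·(2M4+M5)/6=684/313
t_q=1 → seg 0, τ=1; S=-5+-177/626·τ+0·τ²+803/2504·τ³=-12425/2504

  seg 0: a=-5 b=-177/626 c=0 d=803/2504
  seg 1: a=-3 b=1116/313 c=2409/1252 d=-1225/1252
  seg 2: a=4 b=-150/313 c=-4941/1252 d=3363/2504
  seg 3: a=-2 b=-93/626 c=1287/313 d=-1229/626
  seg 4: a=0 b=684/313 c=-1113/626 d=371/626
S(1) = -12425/2504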